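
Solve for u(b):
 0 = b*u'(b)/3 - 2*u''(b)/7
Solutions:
 u(b) = C1 + C2*erfi(sqrt(21)*b/6)


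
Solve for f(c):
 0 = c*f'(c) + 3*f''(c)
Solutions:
 f(c) = C1 + C2*erf(sqrt(6)*c/6)


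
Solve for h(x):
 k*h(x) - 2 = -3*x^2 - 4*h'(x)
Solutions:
 h(x) = C1*exp(-k*x/4) - 3*x^2/k + 2/k + 24*x/k^2 - 96/k^3


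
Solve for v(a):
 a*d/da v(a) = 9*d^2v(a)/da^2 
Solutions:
 v(a) = C1 + C2*erfi(sqrt(2)*a/6)


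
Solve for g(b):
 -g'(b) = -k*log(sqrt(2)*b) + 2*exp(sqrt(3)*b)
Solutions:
 g(b) = C1 + b*k*log(b) + b*k*(-1 + log(2)/2) - 2*sqrt(3)*exp(sqrt(3)*b)/3


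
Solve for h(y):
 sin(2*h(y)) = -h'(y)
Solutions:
 h(y) = pi - acos((-C1 - exp(4*y))/(C1 - exp(4*y)))/2
 h(y) = acos((-C1 - exp(4*y))/(C1 - exp(4*y)))/2


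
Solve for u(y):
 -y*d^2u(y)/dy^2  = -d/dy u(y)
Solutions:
 u(y) = C1 + C2*y^2


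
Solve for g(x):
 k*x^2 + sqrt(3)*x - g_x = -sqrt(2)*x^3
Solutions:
 g(x) = C1 + k*x^3/3 + sqrt(2)*x^4/4 + sqrt(3)*x^2/2


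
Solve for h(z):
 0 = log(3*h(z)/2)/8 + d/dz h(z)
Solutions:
 -8*Integral(1/(-log(_y) - log(3) + log(2)), (_y, h(z))) = C1 - z


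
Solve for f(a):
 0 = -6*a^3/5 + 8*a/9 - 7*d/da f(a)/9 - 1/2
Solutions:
 f(a) = C1 - 27*a^4/70 + 4*a^2/7 - 9*a/14


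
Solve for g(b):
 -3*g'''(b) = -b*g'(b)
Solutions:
 g(b) = C1 + Integral(C2*airyai(3^(2/3)*b/3) + C3*airybi(3^(2/3)*b/3), b)


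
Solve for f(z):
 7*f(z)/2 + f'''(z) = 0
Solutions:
 f(z) = C3*exp(-2^(2/3)*7^(1/3)*z/2) + (C1*sin(2^(2/3)*sqrt(3)*7^(1/3)*z/4) + C2*cos(2^(2/3)*sqrt(3)*7^(1/3)*z/4))*exp(2^(2/3)*7^(1/3)*z/4)


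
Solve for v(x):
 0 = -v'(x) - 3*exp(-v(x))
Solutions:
 v(x) = log(C1 - 3*x)


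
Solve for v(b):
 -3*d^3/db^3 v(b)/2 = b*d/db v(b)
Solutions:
 v(b) = C1 + Integral(C2*airyai(-2^(1/3)*3^(2/3)*b/3) + C3*airybi(-2^(1/3)*3^(2/3)*b/3), b)


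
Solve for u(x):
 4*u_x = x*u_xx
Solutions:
 u(x) = C1 + C2*x^5


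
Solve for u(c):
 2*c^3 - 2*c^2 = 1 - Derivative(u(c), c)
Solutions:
 u(c) = C1 - c^4/2 + 2*c^3/3 + c


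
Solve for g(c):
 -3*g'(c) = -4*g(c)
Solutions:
 g(c) = C1*exp(4*c/3)


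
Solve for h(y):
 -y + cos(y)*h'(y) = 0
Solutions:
 h(y) = C1 + Integral(y/cos(y), y)


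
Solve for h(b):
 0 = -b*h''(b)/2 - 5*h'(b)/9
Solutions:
 h(b) = C1 + C2/b^(1/9)


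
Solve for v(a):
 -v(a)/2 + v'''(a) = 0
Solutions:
 v(a) = C3*exp(2^(2/3)*a/2) + (C1*sin(2^(2/3)*sqrt(3)*a/4) + C2*cos(2^(2/3)*sqrt(3)*a/4))*exp(-2^(2/3)*a/4)


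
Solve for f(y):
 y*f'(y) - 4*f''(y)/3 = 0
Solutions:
 f(y) = C1 + C2*erfi(sqrt(6)*y/4)


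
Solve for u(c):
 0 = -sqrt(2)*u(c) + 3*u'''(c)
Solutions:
 u(c) = C3*exp(2^(1/6)*3^(2/3)*c/3) + (C1*sin(6^(1/6)*c/2) + C2*cos(6^(1/6)*c/2))*exp(-2^(1/6)*3^(2/3)*c/6)


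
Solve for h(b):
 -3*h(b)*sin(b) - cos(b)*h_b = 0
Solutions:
 h(b) = C1*cos(b)^3


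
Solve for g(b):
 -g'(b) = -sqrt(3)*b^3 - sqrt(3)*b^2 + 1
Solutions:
 g(b) = C1 + sqrt(3)*b^4/4 + sqrt(3)*b^3/3 - b


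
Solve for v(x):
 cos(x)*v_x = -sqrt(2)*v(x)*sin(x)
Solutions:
 v(x) = C1*cos(x)^(sqrt(2))


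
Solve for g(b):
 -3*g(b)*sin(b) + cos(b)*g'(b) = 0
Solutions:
 g(b) = C1/cos(b)^3


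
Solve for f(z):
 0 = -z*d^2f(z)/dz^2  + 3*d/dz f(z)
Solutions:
 f(z) = C1 + C2*z^4


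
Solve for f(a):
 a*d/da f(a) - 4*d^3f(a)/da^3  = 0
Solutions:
 f(a) = C1 + Integral(C2*airyai(2^(1/3)*a/2) + C3*airybi(2^(1/3)*a/2), a)


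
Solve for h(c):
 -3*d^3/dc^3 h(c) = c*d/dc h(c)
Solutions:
 h(c) = C1 + Integral(C2*airyai(-3^(2/3)*c/3) + C3*airybi(-3^(2/3)*c/3), c)


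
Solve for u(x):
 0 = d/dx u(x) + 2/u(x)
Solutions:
 u(x) = -sqrt(C1 - 4*x)
 u(x) = sqrt(C1 - 4*x)


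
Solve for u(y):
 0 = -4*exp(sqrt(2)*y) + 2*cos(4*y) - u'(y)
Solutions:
 u(y) = C1 - 2*sqrt(2)*exp(sqrt(2)*y) + sin(4*y)/2


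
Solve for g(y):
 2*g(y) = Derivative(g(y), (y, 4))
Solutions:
 g(y) = C1*exp(-2^(1/4)*y) + C2*exp(2^(1/4)*y) + C3*sin(2^(1/4)*y) + C4*cos(2^(1/4)*y)


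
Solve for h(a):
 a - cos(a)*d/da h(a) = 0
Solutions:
 h(a) = C1 + Integral(a/cos(a), a)


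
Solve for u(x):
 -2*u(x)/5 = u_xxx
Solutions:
 u(x) = C3*exp(-2^(1/3)*5^(2/3)*x/5) + (C1*sin(2^(1/3)*sqrt(3)*5^(2/3)*x/10) + C2*cos(2^(1/3)*sqrt(3)*5^(2/3)*x/10))*exp(2^(1/3)*5^(2/3)*x/10)


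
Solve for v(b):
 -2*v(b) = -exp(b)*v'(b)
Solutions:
 v(b) = C1*exp(-2*exp(-b))


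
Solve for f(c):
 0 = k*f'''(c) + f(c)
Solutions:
 f(c) = C1*exp(c*(-1/k)^(1/3)) + C2*exp(c*(-1/k)^(1/3)*(-1 + sqrt(3)*I)/2) + C3*exp(-c*(-1/k)^(1/3)*(1 + sqrt(3)*I)/2)


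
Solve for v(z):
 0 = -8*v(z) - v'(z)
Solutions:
 v(z) = C1*exp(-8*z)


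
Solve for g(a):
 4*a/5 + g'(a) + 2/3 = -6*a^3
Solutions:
 g(a) = C1 - 3*a^4/2 - 2*a^2/5 - 2*a/3


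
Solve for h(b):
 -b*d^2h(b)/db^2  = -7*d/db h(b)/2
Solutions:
 h(b) = C1 + C2*b^(9/2)


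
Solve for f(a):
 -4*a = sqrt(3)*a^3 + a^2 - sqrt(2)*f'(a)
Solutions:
 f(a) = C1 + sqrt(6)*a^4/8 + sqrt(2)*a^3/6 + sqrt(2)*a^2


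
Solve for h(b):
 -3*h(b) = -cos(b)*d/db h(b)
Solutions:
 h(b) = C1*(sin(b) + 1)^(3/2)/(sin(b) - 1)^(3/2)


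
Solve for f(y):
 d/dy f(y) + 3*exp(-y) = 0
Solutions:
 f(y) = C1 + 3*exp(-y)


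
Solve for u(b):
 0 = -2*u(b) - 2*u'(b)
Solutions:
 u(b) = C1*exp(-b)


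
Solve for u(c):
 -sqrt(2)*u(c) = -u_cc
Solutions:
 u(c) = C1*exp(-2^(1/4)*c) + C2*exp(2^(1/4)*c)


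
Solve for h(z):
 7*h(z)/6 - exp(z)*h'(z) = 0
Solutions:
 h(z) = C1*exp(-7*exp(-z)/6)


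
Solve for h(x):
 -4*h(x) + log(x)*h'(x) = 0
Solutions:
 h(x) = C1*exp(4*li(x))


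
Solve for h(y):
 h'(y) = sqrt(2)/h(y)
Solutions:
 h(y) = -sqrt(C1 + 2*sqrt(2)*y)
 h(y) = sqrt(C1 + 2*sqrt(2)*y)


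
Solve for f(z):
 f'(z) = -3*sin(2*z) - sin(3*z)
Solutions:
 f(z) = C1 + 3*cos(2*z)/2 + cos(3*z)/3


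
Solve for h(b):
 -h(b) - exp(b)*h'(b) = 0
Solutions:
 h(b) = C1*exp(exp(-b))


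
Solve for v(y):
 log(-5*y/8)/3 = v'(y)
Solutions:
 v(y) = C1 + y*log(-y)/3 + y*(-log(2) - 1/3 + log(5)/3)


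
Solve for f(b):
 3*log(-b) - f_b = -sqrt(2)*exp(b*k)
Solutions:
 f(b) = C1 + 3*b*log(-b) - 3*b + Piecewise((sqrt(2)*exp(b*k)/k, Ne(k, 0)), (sqrt(2)*b, True))


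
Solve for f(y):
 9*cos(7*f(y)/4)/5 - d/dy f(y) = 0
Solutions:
 -9*y/5 - 2*log(sin(7*f(y)/4) - 1)/7 + 2*log(sin(7*f(y)/4) + 1)/7 = C1


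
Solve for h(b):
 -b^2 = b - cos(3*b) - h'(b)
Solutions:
 h(b) = C1 + b^3/3 + b^2/2 - sin(3*b)/3


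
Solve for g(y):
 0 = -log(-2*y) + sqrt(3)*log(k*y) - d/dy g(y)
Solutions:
 g(y) = C1 + y*(sqrt(3)*log(-k) - sqrt(3) - log(2) + 1) - y*(1 - sqrt(3))*log(-y)


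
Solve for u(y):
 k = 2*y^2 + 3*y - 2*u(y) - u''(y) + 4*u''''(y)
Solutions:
 u(y) = C1*exp(-sqrt(2)*y*sqrt(1 + sqrt(33))/4) + C2*exp(sqrt(2)*y*sqrt(1 + sqrt(33))/4) + C3*sin(sqrt(2)*y*sqrt(-1 + sqrt(33))/4) + C4*cos(sqrt(2)*y*sqrt(-1 + sqrt(33))/4) - k/2 + y^2 + 3*y/2 - 1


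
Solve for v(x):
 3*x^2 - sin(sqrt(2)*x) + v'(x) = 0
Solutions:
 v(x) = C1 - x^3 - sqrt(2)*cos(sqrt(2)*x)/2


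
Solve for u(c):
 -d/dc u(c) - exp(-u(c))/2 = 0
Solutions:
 u(c) = log(C1 - c/2)


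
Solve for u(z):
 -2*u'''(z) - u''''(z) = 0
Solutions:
 u(z) = C1 + C2*z + C3*z^2 + C4*exp(-2*z)


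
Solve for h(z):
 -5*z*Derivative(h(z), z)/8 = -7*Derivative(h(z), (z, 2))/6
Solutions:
 h(z) = C1 + C2*erfi(sqrt(210)*z/28)


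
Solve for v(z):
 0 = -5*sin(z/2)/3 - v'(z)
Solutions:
 v(z) = C1 + 10*cos(z/2)/3


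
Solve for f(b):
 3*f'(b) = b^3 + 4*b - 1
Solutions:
 f(b) = C1 + b^4/12 + 2*b^2/3 - b/3


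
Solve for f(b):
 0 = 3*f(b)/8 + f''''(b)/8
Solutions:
 f(b) = (C1*sin(sqrt(2)*3^(1/4)*b/2) + C2*cos(sqrt(2)*3^(1/4)*b/2))*exp(-sqrt(2)*3^(1/4)*b/2) + (C3*sin(sqrt(2)*3^(1/4)*b/2) + C4*cos(sqrt(2)*3^(1/4)*b/2))*exp(sqrt(2)*3^(1/4)*b/2)


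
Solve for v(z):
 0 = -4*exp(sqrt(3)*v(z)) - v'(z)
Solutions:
 v(z) = sqrt(3)*(2*log(1/(C1 + 4*z)) - log(3))/6


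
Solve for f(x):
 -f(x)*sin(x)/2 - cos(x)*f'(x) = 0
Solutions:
 f(x) = C1*sqrt(cos(x))


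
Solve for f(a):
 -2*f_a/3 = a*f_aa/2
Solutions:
 f(a) = C1 + C2/a^(1/3)


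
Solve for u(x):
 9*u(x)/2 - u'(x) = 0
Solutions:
 u(x) = C1*exp(9*x/2)


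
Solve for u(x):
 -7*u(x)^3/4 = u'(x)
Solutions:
 u(x) = -sqrt(2)*sqrt(-1/(C1 - 7*x))
 u(x) = sqrt(2)*sqrt(-1/(C1 - 7*x))


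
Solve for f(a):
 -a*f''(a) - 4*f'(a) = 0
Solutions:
 f(a) = C1 + C2/a^3


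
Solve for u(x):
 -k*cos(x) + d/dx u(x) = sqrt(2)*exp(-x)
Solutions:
 u(x) = C1 + k*sin(x) - sqrt(2)*exp(-x)


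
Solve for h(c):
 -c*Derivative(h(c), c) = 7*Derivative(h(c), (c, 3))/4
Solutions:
 h(c) = C1 + Integral(C2*airyai(-14^(2/3)*c/7) + C3*airybi(-14^(2/3)*c/7), c)


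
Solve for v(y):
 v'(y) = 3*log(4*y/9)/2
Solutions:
 v(y) = C1 + 3*y*log(y)/2 - 3*y*log(3) - 3*y/2 + 3*y*log(2)


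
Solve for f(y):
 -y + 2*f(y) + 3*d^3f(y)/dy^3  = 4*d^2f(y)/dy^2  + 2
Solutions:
 f(y) = C1*exp(y*(16/(9*sqrt(345) + 179)^(1/3) + (9*sqrt(345) + 179)^(1/3) + 8)/18)*sin(sqrt(3)*y*(-(9*sqrt(345) + 179)^(1/3) + 16/(9*sqrt(345) + 179)^(1/3))/18) + C2*exp(y*(16/(9*sqrt(345) + 179)^(1/3) + (9*sqrt(345) + 179)^(1/3) + 8)/18)*cos(sqrt(3)*y*(-(9*sqrt(345) + 179)^(1/3) + 16/(9*sqrt(345) + 179)^(1/3))/18) + C3*exp(y*(-(9*sqrt(345) + 179)^(1/3) - 16/(9*sqrt(345) + 179)^(1/3) + 4)/9) + y/2 + 1


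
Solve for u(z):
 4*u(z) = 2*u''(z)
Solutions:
 u(z) = C1*exp(-sqrt(2)*z) + C2*exp(sqrt(2)*z)


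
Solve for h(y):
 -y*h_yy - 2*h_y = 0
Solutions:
 h(y) = C1 + C2/y


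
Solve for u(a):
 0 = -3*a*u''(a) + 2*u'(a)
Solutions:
 u(a) = C1 + C2*a^(5/3)


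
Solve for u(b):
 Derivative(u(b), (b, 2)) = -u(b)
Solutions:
 u(b) = C1*sin(b) + C2*cos(b)


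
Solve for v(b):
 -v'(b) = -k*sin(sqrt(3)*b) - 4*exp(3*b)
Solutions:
 v(b) = C1 - sqrt(3)*k*cos(sqrt(3)*b)/3 + 4*exp(3*b)/3


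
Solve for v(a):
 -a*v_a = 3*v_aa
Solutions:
 v(a) = C1 + C2*erf(sqrt(6)*a/6)


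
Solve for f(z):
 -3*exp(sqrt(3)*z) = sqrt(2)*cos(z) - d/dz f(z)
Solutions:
 f(z) = C1 + sqrt(3)*exp(sqrt(3)*z) + sqrt(2)*sin(z)


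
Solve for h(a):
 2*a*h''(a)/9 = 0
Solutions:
 h(a) = C1 + C2*a


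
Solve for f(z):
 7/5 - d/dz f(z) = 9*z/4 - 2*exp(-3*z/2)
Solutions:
 f(z) = C1 - 9*z^2/8 + 7*z/5 - 4*exp(-3*z/2)/3


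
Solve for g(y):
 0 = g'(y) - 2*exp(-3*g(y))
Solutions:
 g(y) = log(C1 + 6*y)/3
 g(y) = log((-3^(1/3) - 3^(5/6)*I)*(C1 + 2*y)^(1/3)/2)
 g(y) = log((-3^(1/3) + 3^(5/6)*I)*(C1 + 2*y)^(1/3)/2)


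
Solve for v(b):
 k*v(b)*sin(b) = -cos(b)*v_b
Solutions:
 v(b) = C1*exp(k*log(cos(b)))


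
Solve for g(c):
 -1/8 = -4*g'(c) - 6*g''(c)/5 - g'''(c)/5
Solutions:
 g(c) = C1 + c/32 + (C2*sin(sqrt(11)*c) + C3*cos(sqrt(11)*c))*exp(-3*c)


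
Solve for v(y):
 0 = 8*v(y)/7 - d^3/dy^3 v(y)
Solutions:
 v(y) = C3*exp(2*7^(2/3)*y/7) + (C1*sin(sqrt(3)*7^(2/3)*y/7) + C2*cos(sqrt(3)*7^(2/3)*y/7))*exp(-7^(2/3)*y/7)


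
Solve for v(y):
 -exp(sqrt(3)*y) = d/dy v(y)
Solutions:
 v(y) = C1 - sqrt(3)*exp(sqrt(3)*y)/3


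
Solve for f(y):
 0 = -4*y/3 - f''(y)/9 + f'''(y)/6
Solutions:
 f(y) = C1 + C2*y + C3*exp(2*y/3) - 2*y^3 - 9*y^2


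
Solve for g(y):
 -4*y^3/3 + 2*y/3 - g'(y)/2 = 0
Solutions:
 g(y) = C1 - 2*y^4/3 + 2*y^2/3


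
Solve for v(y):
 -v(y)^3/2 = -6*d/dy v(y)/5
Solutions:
 v(y) = -sqrt(6)*sqrt(-1/(C1 + 5*y))
 v(y) = sqrt(6)*sqrt(-1/(C1 + 5*y))


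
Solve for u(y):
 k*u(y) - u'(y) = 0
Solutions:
 u(y) = C1*exp(k*y)


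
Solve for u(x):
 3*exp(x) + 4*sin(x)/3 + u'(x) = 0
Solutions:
 u(x) = C1 - 3*exp(x) + 4*cos(x)/3


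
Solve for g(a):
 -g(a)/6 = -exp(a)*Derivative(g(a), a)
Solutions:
 g(a) = C1*exp(-exp(-a)/6)


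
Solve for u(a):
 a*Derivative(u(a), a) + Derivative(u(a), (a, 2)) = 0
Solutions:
 u(a) = C1 + C2*erf(sqrt(2)*a/2)


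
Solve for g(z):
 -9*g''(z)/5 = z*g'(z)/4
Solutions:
 g(z) = C1 + C2*erf(sqrt(10)*z/12)


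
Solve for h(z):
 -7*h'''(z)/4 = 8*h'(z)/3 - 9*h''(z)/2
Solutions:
 h(z) = C1 + C2*exp(z*(27 - sqrt(57))/21) + C3*exp(z*(sqrt(57) + 27)/21)


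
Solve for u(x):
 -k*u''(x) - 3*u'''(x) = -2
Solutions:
 u(x) = C1 + C2*x + C3*exp(-k*x/3) + x^2/k


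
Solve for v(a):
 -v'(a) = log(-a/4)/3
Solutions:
 v(a) = C1 - a*log(-a)/3 + a*(1 + 2*log(2))/3


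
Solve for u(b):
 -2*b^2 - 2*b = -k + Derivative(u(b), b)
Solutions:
 u(b) = C1 - 2*b^3/3 - b^2 + b*k


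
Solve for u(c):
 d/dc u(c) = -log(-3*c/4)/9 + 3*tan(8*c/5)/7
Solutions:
 u(c) = C1 - c*log(-c)/9 - c*log(3)/9 + c/9 + 2*c*log(2)/9 - 15*log(cos(8*c/5))/56


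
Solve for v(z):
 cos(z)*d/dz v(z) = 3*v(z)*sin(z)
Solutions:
 v(z) = C1/cos(z)^3


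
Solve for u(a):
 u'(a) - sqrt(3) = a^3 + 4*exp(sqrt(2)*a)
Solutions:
 u(a) = C1 + a^4/4 + sqrt(3)*a + 2*sqrt(2)*exp(sqrt(2)*a)


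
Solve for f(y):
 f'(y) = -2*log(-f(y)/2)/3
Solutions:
 3*Integral(1/(log(-_y) - log(2)), (_y, f(y)))/2 = C1 - y


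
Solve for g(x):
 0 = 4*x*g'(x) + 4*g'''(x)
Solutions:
 g(x) = C1 + Integral(C2*airyai(-x) + C3*airybi(-x), x)


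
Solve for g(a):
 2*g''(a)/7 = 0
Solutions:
 g(a) = C1 + C2*a


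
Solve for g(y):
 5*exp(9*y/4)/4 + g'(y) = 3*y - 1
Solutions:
 g(y) = C1 + 3*y^2/2 - y - 5*exp(9*y/4)/9


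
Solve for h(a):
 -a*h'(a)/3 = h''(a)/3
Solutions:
 h(a) = C1 + C2*erf(sqrt(2)*a/2)


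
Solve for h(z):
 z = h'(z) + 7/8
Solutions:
 h(z) = C1 + z^2/2 - 7*z/8


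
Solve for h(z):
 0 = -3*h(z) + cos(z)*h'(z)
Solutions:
 h(z) = C1*(sin(z) + 1)^(3/2)/(sin(z) - 1)^(3/2)


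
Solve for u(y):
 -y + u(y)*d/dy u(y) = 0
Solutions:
 u(y) = -sqrt(C1 + y^2)
 u(y) = sqrt(C1 + y^2)


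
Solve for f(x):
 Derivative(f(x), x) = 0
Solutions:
 f(x) = C1


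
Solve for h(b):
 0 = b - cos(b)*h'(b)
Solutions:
 h(b) = C1 + Integral(b/cos(b), b)


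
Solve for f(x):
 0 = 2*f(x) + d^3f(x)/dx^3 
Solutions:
 f(x) = C3*exp(-2^(1/3)*x) + (C1*sin(2^(1/3)*sqrt(3)*x/2) + C2*cos(2^(1/3)*sqrt(3)*x/2))*exp(2^(1/3)*x/2)


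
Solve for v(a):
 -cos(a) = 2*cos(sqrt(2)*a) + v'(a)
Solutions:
 v(a) = C1 - sin(a) - sqrt(2)*sin(sqrt(2)*a)


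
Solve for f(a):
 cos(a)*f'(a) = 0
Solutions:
 f(a) = C1


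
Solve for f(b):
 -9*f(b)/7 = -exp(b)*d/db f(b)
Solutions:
 f(b) = C1*exp(-9*exp(-b)/7)


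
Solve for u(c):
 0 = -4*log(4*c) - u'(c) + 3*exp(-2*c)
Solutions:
 u(c) = C1 - 4*c*log(c) + 4*c*(1 - 2*log(2)) - 3*exp(-2*c)/2


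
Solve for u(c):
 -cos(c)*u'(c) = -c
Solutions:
 u(c) = C1 + Integral(c/cos(c), c)


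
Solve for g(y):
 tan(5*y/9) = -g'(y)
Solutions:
 g(y) = C1 + 9*log(cos(5*y/9))/5


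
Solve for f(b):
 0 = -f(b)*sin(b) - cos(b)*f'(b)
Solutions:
 f(b) = C1*cos(b)


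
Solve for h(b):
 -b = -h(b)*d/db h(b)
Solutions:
 h(b) = -sqrt(C1 + b^2)
 h(b) = sqrt(C1 + b^2)


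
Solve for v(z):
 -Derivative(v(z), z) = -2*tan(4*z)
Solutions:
 v(z) = C1 - log(cos(4*z))/2


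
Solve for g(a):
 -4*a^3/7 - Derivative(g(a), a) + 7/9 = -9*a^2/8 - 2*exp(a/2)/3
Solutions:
 g(a) = C1 - a^4/7 + 3*a^3/8 + 7*a/9 + 4*exp(a/2)/3


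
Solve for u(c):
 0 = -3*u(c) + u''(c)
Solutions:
 u(c) = C1*exp(-sqrt(3)*c) + C2*exp(sqrt(3)*c)


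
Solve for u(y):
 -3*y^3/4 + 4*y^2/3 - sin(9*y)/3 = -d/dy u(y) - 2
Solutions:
 u(y) = C1 + 3*y^4/16 - 4*y^3/9 - 2*y - cos(9*y)/27


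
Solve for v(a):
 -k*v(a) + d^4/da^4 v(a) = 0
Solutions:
 v(a) = C1*exp(-a*k^(1/4)) + C2*exp(a*k^(1/4)) + C3*exp(-I*a*k^(1/4)) + C4*exp(I*a*k^(1/4))


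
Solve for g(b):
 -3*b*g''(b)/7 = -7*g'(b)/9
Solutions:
 g(b) = C1 + C2*b^(76/27)


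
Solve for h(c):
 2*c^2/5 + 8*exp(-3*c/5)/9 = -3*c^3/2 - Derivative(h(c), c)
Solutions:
 h(c) = C1 - 3*c^4/8 - 2*c^3/15 + 40*exp(-3*c/5)/27


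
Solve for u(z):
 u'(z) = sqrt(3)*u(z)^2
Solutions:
 u(z) = -1/(C1 + sqrt(3)*z)


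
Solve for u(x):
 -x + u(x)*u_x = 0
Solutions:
 u(x) = -sqrt(C1 + x^2)
 u(x) = sqrt(C1 + x^2)


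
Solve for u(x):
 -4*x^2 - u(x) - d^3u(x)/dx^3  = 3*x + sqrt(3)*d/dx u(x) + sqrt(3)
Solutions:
 u(x) = C1*exp(x*(-2*2^(1/3)*3^(5/6)/(3 + sqrt(4*sqrt(3) + 9))^(1/3) + 6^(2/3)*(3 + sqrt(4*sqrt(3) + 9))^(1/3))/12)*sin(x*(2*6^(1/3)/(3 + sqrt(4*sqrt(3) + 9))^(1/3) + 2^(2/3)*3^(1/6)*(3 + sqrt(4*sqrt(3) + 9))^(1/3))/4) + C2*exp(x*(-2*2^(1/3)*3^(5/6)/(3 + sqrt(4*sqrt(3) + 9))^(1/3) + 6^(2/3)*(3 + sqrt(4*sqrt(3) + 9))^(1/3))/12)*cos(x*(2*6^(1/3)/(3 + sqrt(4*sqrt(3) + 9))^(1/3) + 2^(2/3)*3^(1/6)*(3 + sqrt(4*sqrt(3) + 9))^(1/3))/4) + C3*exp(-x*(-2*2^(1/3)*3^(5/6)/(3 + sqrt(4*sqrt(3) + 9))^(1/3) + 6^(2/3)*(3 + sqrt(4*sqrt(3) + 9))^(1/3))/6) - 4*x^2 - 3*x + 8*sqrt(3)*x - 24 + 2*sqrt(3)


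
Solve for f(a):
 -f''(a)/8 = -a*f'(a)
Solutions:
 f(a) = C1 + C2*erfi(2*a)


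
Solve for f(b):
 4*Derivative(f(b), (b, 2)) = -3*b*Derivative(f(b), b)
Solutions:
 f(b) = C1 + C2*erf(sqrt(6)*b/4)


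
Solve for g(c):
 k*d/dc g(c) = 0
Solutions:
 g(c) = C1


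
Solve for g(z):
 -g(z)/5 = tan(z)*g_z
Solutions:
 g(z) = C1/sin(z)^(1/5)


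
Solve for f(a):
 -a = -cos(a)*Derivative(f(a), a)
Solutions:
 f(a) = C1 + Integral(a/cos(a), a)


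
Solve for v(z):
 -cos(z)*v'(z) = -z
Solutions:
 v(z) = C1 + Integral(z/cos(z), z)


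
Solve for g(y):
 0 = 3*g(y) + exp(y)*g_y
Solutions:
 g(y) = C1*exp(3*exp(-y))


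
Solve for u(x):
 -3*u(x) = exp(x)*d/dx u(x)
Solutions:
 u(x) = C1*exp(3*exp(-x))


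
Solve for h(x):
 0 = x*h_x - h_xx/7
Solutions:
 h(x) = C1 + C2*erfi(sqrt(14)*x/2)


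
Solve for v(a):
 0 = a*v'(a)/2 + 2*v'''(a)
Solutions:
 v(a) = C1 + Integral(C2*airyai(-2^(1/3)*a/2) + C3*airybi(-2^(1/3)*a/2), a)


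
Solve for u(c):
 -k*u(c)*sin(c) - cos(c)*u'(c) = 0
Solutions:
 u(c) = C1*exp(k*log(cos(c)))


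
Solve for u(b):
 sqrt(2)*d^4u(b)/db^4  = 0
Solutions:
 u(b) = C1 + C2*b + C3*b^2 + C4*b^3


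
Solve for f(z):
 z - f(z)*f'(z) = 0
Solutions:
 f(z) = -sqrt(C1 + z^2)
 f(z) = sqrt(C1 + z^2)


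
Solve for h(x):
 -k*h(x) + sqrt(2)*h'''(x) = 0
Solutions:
 h(x) = C1*exp(2^(5/6)*k^(1/3)*x/2) + C2*exp(2^(5/6)*k^(1/3)*x*(-1 + sqrt(3)*I)/4) + C3*exp(-2^(5/6)*k^(1/3)*x*(1 + sqrt(3)*I)/4)


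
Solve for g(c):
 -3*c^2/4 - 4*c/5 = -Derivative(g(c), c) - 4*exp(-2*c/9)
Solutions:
 g(c) = C1 + c^3/4 + 2*c^2/5 + 18*exp(-2*c/9)


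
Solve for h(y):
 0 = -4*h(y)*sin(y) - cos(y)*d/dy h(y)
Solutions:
 h(y) = C1*cos(y)^4


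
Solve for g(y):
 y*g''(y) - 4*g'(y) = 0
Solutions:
 g(y) = C1 + C2*y^5


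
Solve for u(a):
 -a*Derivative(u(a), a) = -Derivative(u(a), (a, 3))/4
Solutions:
 u(a) = C1 + Integral(C2*airyai(2^(2/3)*a) + C3*airybi(2^(2/3)*a), a)


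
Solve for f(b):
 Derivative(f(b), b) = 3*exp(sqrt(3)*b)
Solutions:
 f(b) = C1 + sqrt(3)*exp(sqrt(3)*b)


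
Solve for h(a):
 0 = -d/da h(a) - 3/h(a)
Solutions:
 h(a) = -sqrt(C1 - 6*a)
 h(a) = sqrt(C1 - 6*a)


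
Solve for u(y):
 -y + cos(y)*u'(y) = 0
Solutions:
 u(y) = C1 + Integral(y/cos(y), y)


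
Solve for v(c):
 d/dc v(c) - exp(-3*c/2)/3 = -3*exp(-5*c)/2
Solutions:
 v(c) = C1 + 3*exp(-5*c)/10 - 2*exp(-3*c/2)/9


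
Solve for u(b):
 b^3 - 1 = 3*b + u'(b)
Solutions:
 u(b) = C1 + b^4/4 - 3*b^2/2 - b


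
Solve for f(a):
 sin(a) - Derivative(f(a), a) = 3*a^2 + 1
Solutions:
 f(a) = C1 - a^3 - a - cos(a)


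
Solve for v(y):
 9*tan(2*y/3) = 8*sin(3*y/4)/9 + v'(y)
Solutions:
 v(y) = C1 - 27*log(cos(2*y/3))/2 + 32*cos(3*y/4)/27


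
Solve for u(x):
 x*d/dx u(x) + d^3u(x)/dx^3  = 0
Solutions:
 u(x) = C1 + Integral(C2*airyai(-x) + C3*airybi(-x), x)


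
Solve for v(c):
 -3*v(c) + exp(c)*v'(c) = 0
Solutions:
 v(c) = C1*exp(-3*exp(-c))


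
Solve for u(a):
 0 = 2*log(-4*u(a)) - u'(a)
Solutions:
 -Integral(1/(log(-_y) + 2*log(2)), (_y, u(a)))/2 = C1 - a


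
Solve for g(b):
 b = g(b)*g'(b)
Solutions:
 g(b) = -sqrt(C1 + b^2)
 g(b) = sqrt(C1 + b^2)


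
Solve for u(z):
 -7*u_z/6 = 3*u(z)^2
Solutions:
 u(z) = 7/(C1 + 18*z)


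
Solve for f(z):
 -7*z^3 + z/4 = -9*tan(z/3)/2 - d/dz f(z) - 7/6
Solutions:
 f(z) = C1 + 7*z^4/4 - z^2/8 - 7*z/6 + 27*log(cos(z/3))/2


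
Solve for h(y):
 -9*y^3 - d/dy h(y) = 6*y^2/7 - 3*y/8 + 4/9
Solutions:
 h(y) = C1 - 9*y^4/4 - 2*y^3/7 + 3*y^2/16 - 4*y/9


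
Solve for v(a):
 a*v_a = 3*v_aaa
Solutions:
 v(a) = C1 + Integral(C2*airyai(3^(2/3)*a/3) + C3*airybi(3^(2/3)*a/3), a)


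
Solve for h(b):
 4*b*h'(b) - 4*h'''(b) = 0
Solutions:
 h(b) = C1 + Integral(C2*airyai(b) + C3*airybi(b), b)


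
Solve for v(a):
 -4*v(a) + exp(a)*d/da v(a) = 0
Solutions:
 v(a) = C1*exp(-4*exp(-a))


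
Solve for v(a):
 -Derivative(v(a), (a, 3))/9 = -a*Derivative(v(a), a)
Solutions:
 v(a) = C1 + Integral(C2*airyai(3^(2/3)*a) + C3*airybi(3^(2/3)*a), a)


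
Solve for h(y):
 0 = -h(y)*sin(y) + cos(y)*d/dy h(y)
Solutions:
 h(y) = C1/cos(y)


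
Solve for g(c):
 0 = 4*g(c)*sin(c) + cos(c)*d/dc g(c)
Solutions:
 g(c) = C1*cos(c)^4


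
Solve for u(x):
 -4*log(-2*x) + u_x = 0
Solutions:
 u(x) = C1 + 4*x*log(-x) + 4*x*(-1 + log(2))


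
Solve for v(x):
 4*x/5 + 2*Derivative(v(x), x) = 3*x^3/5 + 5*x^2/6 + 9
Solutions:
 v(x) = C1 + 3*x^4/40 + 5*x^3/36 - x^2/5 + 9*x/2


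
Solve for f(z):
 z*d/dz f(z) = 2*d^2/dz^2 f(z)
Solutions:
 f(z) = C1 + C2*erfi(z/2)


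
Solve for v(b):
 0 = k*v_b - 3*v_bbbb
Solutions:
 v(b) = C1 + C2*exp(3^(2/3)*b*k^(1/3)/3) + C3*exp(b*k^(1/3)*(-3^(2/3) + 3*3^(1/6)*I)/6) + C4*exp(-b*k^(1/3)*(3^(2/3) + 3*3^(1/6)*I)/6)


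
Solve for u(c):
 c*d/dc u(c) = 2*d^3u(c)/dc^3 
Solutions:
 u(c) = C1 + Integral(C2*airyai(2^(2/3)*c/2) + C3*airybi(2^(2/3)*c/2), c)


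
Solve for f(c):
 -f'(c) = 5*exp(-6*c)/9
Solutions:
 f(c) = C1 + 5*exp(-6*c)/54


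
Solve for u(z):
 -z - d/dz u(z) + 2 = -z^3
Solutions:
 u(z) = C1 + z^4/4 - z^2/2 + 2*z


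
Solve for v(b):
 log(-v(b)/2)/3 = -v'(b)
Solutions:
 3*Integral(1/(log(-_y) - log(2)), (_y, v(b))) = C1 - b


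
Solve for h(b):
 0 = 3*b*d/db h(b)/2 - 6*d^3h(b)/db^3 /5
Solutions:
 h(b) = C1 + Integral(C2*airyai(10^(1/3)*b/2) + C3*airybi(10^(1/3)*b/2), b)


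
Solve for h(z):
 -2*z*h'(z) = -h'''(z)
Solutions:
 h(z) = C1 + Integral(C2*airyai(2^(1/3)*z) + C3*airybi(2^(1/3)*z), z)


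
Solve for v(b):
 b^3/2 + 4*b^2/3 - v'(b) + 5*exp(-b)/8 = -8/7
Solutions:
 v(b) = C1 + b^4/8 + 4*b^3/9 + 8*b/7 - 5*exp(-b)/8


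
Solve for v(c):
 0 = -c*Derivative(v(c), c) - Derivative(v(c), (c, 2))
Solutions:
 v(c) = C1 + C2*erf(sqrt(2)*c/2)


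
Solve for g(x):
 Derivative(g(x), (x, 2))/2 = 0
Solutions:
 g(x) = C1 + C2*x


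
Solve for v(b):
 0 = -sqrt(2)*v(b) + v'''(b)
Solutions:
 v(b) = C3*exp(2^(1/6)*b) + (C1*sin(2^(1/6)*sqrt(3)*b/2) + C2*cos(2^(1/6)*sqrt(3)*b/2))*exp(-2^(1/6)*b/2)


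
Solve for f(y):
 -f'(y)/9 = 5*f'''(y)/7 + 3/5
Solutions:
 f(y) = C1 + C2*sin(sqrt(35)*y/15) + C3*cos(sqrt(35)*y/15) - 27*y/5


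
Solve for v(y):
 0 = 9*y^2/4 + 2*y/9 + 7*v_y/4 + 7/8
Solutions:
 v(y) = C1 - 3*y^3/7 - 4*y^2/63 - y/2


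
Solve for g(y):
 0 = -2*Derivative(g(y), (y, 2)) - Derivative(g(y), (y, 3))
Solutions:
 g(y) = C1 + C2*y + C3*exp(-2*y)


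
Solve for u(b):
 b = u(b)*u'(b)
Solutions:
 u(b) = -sqrt(C1 + b^2)
 u(b) = sqrt(C1 + b^2)


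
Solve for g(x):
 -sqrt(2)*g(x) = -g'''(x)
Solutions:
 g(x) = C3*exp(2^(1/6)*x) + (C1*sin(2^(1/6)*sqrt(3)*x/2) + C2*cos(2^(1/6)*sqrt(3)*x/2))*exp(-2^(1/6)*x/2)


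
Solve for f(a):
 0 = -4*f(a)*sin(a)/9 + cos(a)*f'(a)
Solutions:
 f(a) = C1/cos(a)^(4/9)


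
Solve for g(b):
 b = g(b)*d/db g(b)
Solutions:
 g(b) = -sqrt(C1 + b^2)
 g(b) = sqrt(C1 + b^2)


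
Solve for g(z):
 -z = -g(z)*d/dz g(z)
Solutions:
 g(z) = -sqrt(C1 + z^2)
 g(z) = sqrt(C1 + z^2)


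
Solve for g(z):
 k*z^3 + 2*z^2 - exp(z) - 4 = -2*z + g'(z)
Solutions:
 g(z) = C1 + k*z^4/4 + 2*z^3/3 + z^2 - 4*z - exp(z)


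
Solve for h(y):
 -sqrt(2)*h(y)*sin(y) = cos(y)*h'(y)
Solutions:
 h(y) = C1*cos(y)^(sqrt(2))


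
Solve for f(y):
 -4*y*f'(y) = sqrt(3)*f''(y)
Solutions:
 f(y) = C1 + C2*erf(sqrt(2)*3^(3/4)*y/3)


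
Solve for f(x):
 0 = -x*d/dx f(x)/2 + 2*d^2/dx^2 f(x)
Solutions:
 f(x) = C1 + C2*erfi(sqrt(2)*x/4)


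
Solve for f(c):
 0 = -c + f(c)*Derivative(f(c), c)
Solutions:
 f(c) = -sqrt(C1 + c^2)
 f(c) = sqrt(C1 + c^2)


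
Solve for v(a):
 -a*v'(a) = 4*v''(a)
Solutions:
 v(a) = C1 + C2*erf(sqrt(2)*a/4)


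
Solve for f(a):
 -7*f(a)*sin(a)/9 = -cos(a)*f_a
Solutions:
 f(a) = C1/cos(a)^(7/9)


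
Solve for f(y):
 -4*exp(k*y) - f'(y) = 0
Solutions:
 f(y) = C1 - 4*exp(k*y)/k


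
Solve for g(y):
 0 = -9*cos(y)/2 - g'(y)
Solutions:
 g(y) = C1 - 9*sin(y)/2


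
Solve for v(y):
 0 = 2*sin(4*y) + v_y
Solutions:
 v(y) = C1 + cos(4*y)/2


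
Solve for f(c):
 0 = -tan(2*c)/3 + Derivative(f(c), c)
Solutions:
 f(c) = C1 - log(cos(2*c))/6


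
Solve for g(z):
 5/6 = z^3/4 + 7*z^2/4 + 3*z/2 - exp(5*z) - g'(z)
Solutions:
 g(z) = C1 + z^4/16 + 7*z^3/12 + 3*z^2/4 - 5*z/6 - exp(5*z)/5


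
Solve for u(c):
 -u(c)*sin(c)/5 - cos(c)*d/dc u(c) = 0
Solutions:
 u(c) = C1*cos(c)^(1/5)


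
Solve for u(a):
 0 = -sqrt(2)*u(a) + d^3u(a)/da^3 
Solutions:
 u(a) = C3*exp(2^(1/6)*a) + (C1*sin(2^(1/6)*sqrt(3)*a/2) + C2*cos(2^(1/6)*sqrt(3)*a/2))*exp(-2^(1/6)*a/2)


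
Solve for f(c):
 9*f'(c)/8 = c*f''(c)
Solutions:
 f(c) = C1 + C2*c^(17/8)


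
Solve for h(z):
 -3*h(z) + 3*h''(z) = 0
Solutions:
 h(z) = C1*exp(-z) + C2*exp(z)


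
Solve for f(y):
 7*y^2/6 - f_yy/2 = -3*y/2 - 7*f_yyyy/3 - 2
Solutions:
 f(y) = C1 + C2*y + C3*exp(-sqrt(42)*y/14) + C4*exp(sqrt(42)*y/14) + 7*y^4/36 + y^3/2 + 116*y^2/9


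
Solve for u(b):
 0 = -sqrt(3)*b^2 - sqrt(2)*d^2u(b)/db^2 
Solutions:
 u(b) = C1 + C2*b - sqrt(6)*b^4/24


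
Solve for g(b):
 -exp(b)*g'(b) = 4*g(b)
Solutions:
 g(b) = C1*exp(4*exp(-b))


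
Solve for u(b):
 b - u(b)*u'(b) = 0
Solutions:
 u(b) = -sqrt(C1 + b^2)
 u(b) = sqrt(C1 + b^2)


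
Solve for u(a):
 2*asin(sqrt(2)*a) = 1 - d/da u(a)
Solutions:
 u(a) = C1 - 2*a*asin(sqrt(2)*a) + a - sqrt(2)*sqrt(1 - 2*a^2)


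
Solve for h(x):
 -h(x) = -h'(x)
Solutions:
 h(x) = C1*exp(x)


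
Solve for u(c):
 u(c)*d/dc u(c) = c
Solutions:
 u(c) = -sqrt(C1 + c^2)
 u(c) = sqrt(C1 + c^2)


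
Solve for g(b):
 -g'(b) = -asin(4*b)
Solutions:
 g(b) = C1 + b*asin(4*b) + sqrt(1 - 16*b^2)/4


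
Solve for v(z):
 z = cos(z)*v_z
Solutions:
 v(z) = C1 + Integral(z/cos(z), z)


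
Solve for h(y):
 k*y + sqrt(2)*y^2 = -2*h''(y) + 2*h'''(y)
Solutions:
 h(y) = C1 + C2*y + C3*exp(y) - sqrt(2)*y^4/24 + y^3*(-k - 2*sqrt(2))/12 + y^2*(-k - 2*sqrt(2))/4


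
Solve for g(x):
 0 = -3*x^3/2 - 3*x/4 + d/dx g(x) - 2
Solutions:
 g(x) = C1 + 3*x^4/8 + 3*x^2/8 + 2*x


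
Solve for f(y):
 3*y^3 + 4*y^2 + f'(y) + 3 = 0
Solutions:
 f(y) = C1 - 3*y^4/4 - 4*y^3/3 - 3*y


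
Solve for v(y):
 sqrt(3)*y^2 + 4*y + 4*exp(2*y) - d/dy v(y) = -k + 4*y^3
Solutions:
 v(y) = C1 + k*y - y^4 + sqrt(3)*y^3/3 + 2*y^2 + 2*exp(2*y)


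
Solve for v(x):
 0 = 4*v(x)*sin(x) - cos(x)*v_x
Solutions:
 v(x) = C1/cos(x)^4


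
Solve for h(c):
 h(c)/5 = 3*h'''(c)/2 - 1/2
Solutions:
 h(c) = C3*exp(15^(2/3)*2^(1/3)*c/15) + (C1*sin(2^(1/3)*3^(1/6)*5^(2/3)*c/10) + C2*cos(2^(1/3)*3^(1/6)*5^(2/3)*c/10))*exp(-15^(2/3)*2^(1/3)*c/30) - 5/2


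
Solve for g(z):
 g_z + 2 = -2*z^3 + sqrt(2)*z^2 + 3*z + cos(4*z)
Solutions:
 g(z) = C1 - z^4/2 + sqrt(2)*z^3/3 + 3*z^2/2 - 2*z + sin(4*z)/4


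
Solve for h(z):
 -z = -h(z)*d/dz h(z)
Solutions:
 h(z) = -sqrt(C1 + z^2)
 h(z) = sqrt(C1 + z^2)


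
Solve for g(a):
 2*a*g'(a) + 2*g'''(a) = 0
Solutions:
 g(a) = C1 + Integral(C2*airyai(-a) + C3*airybi(-a), a)


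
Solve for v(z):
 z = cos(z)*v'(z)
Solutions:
 v(z) = C1 + Integral(z/cos(z), z)


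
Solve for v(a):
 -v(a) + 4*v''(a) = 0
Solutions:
 v(a) = C1*exp(-a/2) + C2*exp(a/2)


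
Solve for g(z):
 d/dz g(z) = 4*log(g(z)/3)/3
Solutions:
 3*Integral(1/(-log(_y) + log(3)), (_y, g(z)))/4 = C1 - z


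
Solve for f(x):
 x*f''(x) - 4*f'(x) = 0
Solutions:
 f(x) = C1 + C2*x^5


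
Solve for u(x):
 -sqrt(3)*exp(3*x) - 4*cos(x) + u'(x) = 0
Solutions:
 u(x) = C1 + sqrt(3)*exp(3*x)/3 + 4*sin(x)


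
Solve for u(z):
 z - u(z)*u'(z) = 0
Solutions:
 u(z) = -sqrt(C1 + z^2)
 u(z) = sqrt(C1 + z^2)


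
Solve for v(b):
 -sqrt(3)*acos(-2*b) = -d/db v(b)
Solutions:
 v(b) = C1 + sqrt(3)*(b*acos(-2*b) + sqrt(1 - 4*b^2)/2)


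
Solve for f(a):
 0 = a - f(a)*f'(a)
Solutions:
 f(a) = -sqrt(C1 + a^2)
 f(a) = sqrt(C1 + a^2)


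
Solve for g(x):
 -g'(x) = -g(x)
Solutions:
 g(x) = C1*exp(x)


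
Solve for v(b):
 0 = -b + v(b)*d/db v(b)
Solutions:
 v(b) = -sqrt(C1 + b^2)
 v(b) = sqrt(C1 + b^2)


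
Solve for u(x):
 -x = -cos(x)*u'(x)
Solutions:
 u(x) = C1 + Integral(x/cos(x), x)


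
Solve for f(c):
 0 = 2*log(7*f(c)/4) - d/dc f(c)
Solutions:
 Integral(1/(-log(_y) - log(7) + 2*log(2)), (_y, f(c)))/2 = C1 - c


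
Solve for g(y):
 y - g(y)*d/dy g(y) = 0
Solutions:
 g(y) = -sqrt(C1 + y^2)
 g(y) = sqrt(C1 + y^2)


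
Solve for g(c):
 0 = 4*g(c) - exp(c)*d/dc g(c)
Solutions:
 g(c) = C1*exp(-4*exp(-c))


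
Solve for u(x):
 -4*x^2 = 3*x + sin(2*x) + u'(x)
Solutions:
 u(x) = C1 - 4*x^3/3 - 3*x^2/2 + cos(2*x)/2


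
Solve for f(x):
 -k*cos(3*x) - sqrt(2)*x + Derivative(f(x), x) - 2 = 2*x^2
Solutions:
 f(x) = C1 + k*sin(3*x)/3 + 2*x^3/3 + sqrt(2)*x^2/2 + 2*x


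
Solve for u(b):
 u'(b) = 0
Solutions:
 u(b) = C1


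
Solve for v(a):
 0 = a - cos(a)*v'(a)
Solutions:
 v(a) = C1 + Integral(a/cos(a), a)


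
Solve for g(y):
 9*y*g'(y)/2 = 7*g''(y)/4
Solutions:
 g(y) = C1 + C2*erfi(3*sqrt(7)*y/7)


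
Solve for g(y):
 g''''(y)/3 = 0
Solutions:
 g(y) = C1 + C2*y + C3*y^2 + C4*y^3


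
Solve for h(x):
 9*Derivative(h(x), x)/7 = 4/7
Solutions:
 h(x) = C1 + 4*x/9


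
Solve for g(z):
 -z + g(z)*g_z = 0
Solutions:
 g(z) = -sqrt(C1 + z^2)
 g(z) = sqrt(C1 + z^2)


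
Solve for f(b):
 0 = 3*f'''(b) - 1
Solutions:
 f(b) = C1 + C2*b + C3*b^2 + b^3/18


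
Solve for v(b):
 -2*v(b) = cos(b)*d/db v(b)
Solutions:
 v(b) = C1*(sin(b) - 1)/(sin(b) + 1)


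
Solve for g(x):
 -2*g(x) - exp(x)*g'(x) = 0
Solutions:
 g(x) = C1*exp(2*exp(-x))


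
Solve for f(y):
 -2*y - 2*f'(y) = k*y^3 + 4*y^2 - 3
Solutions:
 f(y) = C1 - k*y^4/8 - 2*y^3/3 - y^2/2 + 3*y/2


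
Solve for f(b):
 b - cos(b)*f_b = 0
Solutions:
 f(b) = C1 + Integral(b/cos(b), b)


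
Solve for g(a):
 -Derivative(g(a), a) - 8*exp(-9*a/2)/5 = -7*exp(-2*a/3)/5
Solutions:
 g(a) = C1 + 16*exp(-9*a/2)/45 - 21*exp(-2*a/3)/10


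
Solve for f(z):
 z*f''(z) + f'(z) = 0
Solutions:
 f(z) = C1 + C2*log(z)


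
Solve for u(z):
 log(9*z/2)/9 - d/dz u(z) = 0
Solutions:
 u(z) = C1 + z*log(z)/9 - z/9 - z*log(2)/9 + 2*z*log(3)/9


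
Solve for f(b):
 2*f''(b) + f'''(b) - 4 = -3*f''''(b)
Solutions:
 f(b) = C1 + C2*b + b^2 + (C3*sin(sqrt(23)*b/6) + C4*cos(sqrt(23)*b/6))*exp(-b/6)


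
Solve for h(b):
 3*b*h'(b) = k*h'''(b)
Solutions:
 h(b) = C1 + Integral(C2*airyai(3^(1/3)*b*(1/k)^(1/3)) + C3*airybi(3^(1/3)*b*(1/k)^(1/3)), b)


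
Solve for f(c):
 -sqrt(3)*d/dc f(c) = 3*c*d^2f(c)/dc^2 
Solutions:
 f(c) = C1 + C2*c^(1 - sqrt(3)/3)


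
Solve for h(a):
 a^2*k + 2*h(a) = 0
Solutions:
 h(a) = -a^2*k/2


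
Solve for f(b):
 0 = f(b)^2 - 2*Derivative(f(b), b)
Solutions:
 f(b) = -2/(C1 + b)


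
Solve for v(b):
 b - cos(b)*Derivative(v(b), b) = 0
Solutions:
 v(b) = C1 + Integral(b/cos(b), b)


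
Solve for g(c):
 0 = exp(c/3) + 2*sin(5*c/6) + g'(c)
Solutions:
 g(c) = C1 - 3*exp(c/3) + 12*cos(5*c/6)/5


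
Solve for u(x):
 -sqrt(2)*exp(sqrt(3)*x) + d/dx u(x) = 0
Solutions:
 u(x) = C1 + sqrt(6)*exp(sqrt(3)*x)/3


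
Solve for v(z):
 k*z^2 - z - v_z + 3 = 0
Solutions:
 v(z) = C1 + k*z^3/3 - z^2/2 + 3*z


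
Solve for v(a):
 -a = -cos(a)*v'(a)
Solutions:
 v(a) = C1 + Integral(a/cos(a), a)


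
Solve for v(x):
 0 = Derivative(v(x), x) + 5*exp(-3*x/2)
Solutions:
 v(x) = C1 + 10*exp(-3*x/2)/3


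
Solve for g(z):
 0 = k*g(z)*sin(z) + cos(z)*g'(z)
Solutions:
 g(z) = C1*exp(k*log(cos(z)))


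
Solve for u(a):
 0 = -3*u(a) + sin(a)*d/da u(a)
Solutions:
 u(a) = C1*(cos(a) - 1)^(3/2)/(cos(a) + 1)^(3/2)


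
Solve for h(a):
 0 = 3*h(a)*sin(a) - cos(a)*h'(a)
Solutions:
 h(a) = C1/cos(a)^3


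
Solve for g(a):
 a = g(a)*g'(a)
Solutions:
 g(a) = -sqrt(C1 + a^2)
 g(a) = sqrt(C1 + a^2)


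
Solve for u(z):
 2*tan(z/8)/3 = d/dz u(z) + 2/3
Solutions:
 u(z) = C1 - 2*z/3 - 16*log(cos(z/8))/3


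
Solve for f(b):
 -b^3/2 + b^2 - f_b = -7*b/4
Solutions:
 f(b) = C1 - b^4/8 + b^3/3 + 7*b^2/8


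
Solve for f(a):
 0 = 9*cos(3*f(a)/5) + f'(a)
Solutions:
 9*a - 5*log(sin(3*f(a)/5) - 1)/6 + 5*log(sin(3*f(a)/5) + 1)/6 = C1


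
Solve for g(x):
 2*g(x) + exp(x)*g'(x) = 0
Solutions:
 g(x) = C1*exp(2*exp(-x))


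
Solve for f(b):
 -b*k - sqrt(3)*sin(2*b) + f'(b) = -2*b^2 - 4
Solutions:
 f(b) = C1 - 2*b^3/3 + b^2*k/2 - 4*b - sqrt(3)*cos(2*b)/2


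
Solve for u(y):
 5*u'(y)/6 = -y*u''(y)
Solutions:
 u(y) = C1 + C2*y^(1/6)


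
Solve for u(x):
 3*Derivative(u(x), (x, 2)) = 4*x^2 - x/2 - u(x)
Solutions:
 u(x) = C1*sin(sqrt(3)*x/3) + C2*cos(sqrt(3)*x/3) + 4*x^2 - x/2 - 24


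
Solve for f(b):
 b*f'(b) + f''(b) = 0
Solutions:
 f(b) = C1 + C2*erf(sqrt(2)*b/2)


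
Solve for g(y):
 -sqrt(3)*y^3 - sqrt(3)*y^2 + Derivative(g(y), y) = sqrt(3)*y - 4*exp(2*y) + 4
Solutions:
 g(y) = C1 + sqrt(3)*y^4/4 + sqrt(3)*y^3/3 + sqrt(3)*y^2/2 + 4*y - 2*exp(2*y)


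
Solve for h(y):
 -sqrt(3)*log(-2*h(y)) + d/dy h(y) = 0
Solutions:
 -sqrt(3)*Integral(1/(log(-_y) + log(2)), (_y, h(y)))/3 = C1 - y


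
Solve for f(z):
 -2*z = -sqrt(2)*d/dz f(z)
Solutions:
 f(z) = C1 + sqrt(2)*z^2/2


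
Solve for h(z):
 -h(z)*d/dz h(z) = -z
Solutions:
 h(z) = -sqrt(C1 + z^2)
 h(z) = sqrt(C1 + z^2)


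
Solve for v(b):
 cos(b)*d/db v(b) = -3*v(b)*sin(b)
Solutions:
 v(b) = C1*cos(b)^3


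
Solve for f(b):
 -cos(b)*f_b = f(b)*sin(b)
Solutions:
 f(b) = C1*cos(b)


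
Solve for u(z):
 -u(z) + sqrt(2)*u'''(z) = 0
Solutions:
 u(z) = C3*exp(2^(5/6)*z/2) + (C1*sin(2^(5/6)*sqrt(3)*z/4) + C2*cos(2^(5/6)*sqrt(3)*z/4))*exp(-2^(5/6)*z/4)


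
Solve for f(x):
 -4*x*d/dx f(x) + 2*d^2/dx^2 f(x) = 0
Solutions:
 f(x) = C1 + C2*erfi(x)


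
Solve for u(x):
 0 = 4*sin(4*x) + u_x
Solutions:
 u(x) = C1 + cos(4*x)


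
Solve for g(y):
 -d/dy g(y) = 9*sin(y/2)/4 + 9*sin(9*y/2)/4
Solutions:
 g(y) = C1 + 9*cos(y/2)/2 + cos(9*y/2)/2


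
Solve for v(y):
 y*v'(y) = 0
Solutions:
 v(y) = C1


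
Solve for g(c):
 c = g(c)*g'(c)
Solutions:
 g(c) = -sqrt(C1 + c^2)
 g(c) = sqrt(C1 + c^2)


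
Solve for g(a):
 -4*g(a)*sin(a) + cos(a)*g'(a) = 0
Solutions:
 g(a) = C1/cos(a)^4


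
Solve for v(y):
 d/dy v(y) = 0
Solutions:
 v(y) = C1


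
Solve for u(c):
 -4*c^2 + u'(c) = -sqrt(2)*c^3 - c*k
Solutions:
 u(c) = C1 - sqrt(2)*c^4/4 + 4*c^3/3 - c^2*k/2


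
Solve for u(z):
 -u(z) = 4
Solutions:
 u(z) = -4


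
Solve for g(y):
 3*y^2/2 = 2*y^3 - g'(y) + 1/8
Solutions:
 g(y) = C1 + y^4/2 - y^3/2 + y/8


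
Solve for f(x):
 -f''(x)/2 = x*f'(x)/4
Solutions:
 f(x) = C1 + C2*erf(x/2)


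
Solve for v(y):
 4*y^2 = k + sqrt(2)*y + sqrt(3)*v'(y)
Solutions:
 v(y) = C1 - sqrt(3)*k*y/3 + 4*sqrt(3)*y^3/9 - sqrt(6)*y^2/6


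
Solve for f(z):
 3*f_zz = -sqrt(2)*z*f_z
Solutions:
 f(z) = C1 + C2*erf(2^(3/4)*sqrt(3)*z/6)


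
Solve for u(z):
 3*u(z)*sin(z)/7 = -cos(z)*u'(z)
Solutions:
 u(z) = C1*cos(z)^(3/7)


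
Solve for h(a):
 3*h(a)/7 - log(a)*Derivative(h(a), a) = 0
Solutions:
 h(a) = C1*exp(3*li(a)/7)


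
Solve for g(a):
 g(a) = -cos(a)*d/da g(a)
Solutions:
 g(a) = C1*sqrt(sin(a) - 1)/sqrt(sin(a) + 1)


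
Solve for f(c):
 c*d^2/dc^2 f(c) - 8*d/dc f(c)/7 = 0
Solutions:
 f(c) = C1 + C2*c^(15/7)


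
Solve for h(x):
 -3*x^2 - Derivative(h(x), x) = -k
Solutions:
 h(x) = C1 + k*x - x^3


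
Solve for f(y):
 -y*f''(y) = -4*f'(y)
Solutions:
 f(y) = C1 + C2*y^5


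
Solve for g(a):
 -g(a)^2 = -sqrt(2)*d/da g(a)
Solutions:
 g(a) = -2/(C1 + sqrt(2)*a)


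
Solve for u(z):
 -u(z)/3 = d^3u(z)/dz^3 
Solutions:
 u(z) = C3*exp(-3^(2/3)*z/3) + (C1*sin(3^(1/6)*z/2) + C2*cos(3^(1/6)*z/2))*exp(3^(2/3)*z/6)


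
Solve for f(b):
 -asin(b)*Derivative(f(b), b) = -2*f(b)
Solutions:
 f(b) = C1*exp(2*Integral(1/asin(b), b))


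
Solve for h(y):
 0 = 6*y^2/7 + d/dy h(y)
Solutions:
 h(y) = C1 - 2*y^3/7


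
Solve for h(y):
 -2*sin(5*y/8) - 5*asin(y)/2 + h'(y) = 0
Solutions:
 h(y) = C1 + 5*y*asin(y)/2 + 5*sqrt(1 - y^2)/2 - 16*cos(5*y/8)/5


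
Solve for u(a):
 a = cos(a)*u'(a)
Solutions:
 u(a) = C1 + Integral(a/cos(a), a)


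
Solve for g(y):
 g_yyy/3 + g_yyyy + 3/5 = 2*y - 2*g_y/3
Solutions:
 g(y) = C1 + C4*exp(-y) + 3*y^2/2 - 9*y/10 + (C2*sin(sqrt(5)*y/3) + C3*cos(sqrt(5)*y/3))*exp(y/3)


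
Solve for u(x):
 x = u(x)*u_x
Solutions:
 u(x) = -sqrt(C1 + x^2)
 u(x) = sqrt(C1 + x^2)


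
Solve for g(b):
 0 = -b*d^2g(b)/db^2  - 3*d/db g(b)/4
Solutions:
 g(b) = C1 + C2*b^(1/4)


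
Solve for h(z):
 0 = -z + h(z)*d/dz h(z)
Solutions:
 h(z) = -sqrt(C1 + z^2)
 h(z) = sqrt(C1 + z^2)


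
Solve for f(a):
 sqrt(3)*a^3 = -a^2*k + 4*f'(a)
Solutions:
 f(a) = C1 + sqrt(3)*a^4/16 + a^3*k/12


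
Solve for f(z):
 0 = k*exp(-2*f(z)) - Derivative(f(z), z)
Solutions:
 f(z) = log(-sqrt(C1 + 2*k*z))
 f(z) = log(C1 + 2*k*z)/2


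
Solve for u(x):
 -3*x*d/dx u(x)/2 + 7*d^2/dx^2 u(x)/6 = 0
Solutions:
 u(x) = C1 + C2*erfi(3*sqrt(14)*x/14)


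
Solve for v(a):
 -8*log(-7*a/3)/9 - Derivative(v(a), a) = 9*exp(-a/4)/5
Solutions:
 v(a) = C1 - 8*a*log(-a)/9 + 8*a*(-log(7) + 1 + log(3))/9 + 36*exp(-a/4)/5


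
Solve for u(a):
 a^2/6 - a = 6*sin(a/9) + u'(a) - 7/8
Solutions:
 u(a) = C1 + a^3/18 - a^2/2 + 7*a/8 + 54*cos(a/9)


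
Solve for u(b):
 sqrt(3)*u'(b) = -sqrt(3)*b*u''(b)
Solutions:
 u(b) = C1 + C2*log(b)


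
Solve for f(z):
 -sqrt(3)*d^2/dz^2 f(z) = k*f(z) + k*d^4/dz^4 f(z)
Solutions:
 f(z) = C1*exp(-sqrt(2)*z*sqrt((-sqrt(3 - 4*k^2) - sqrt(3))/k)/2) + C2*exp(sqrt(2)*z*sqrt((-sqrt(3 - 4*k^2) - sqrt(3))/k)/2) + C3*exp(-sqrt(2)*z*sqrt((sqrt(3 - 4*k^2) - sqrt(3))/k)/2) + C4*exp(sqrt(2)*z*sqrt((sqrt(3 - 4*k^2) - sqrt(3))/k)/2)


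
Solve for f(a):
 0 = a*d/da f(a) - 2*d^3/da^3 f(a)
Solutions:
 f(a) = C1 + Integral(C2*airyai(2^(2/3)*a/2) + C3*airybi(2^(2/3)*a/2), a)


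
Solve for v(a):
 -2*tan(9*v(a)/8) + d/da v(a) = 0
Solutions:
 v(a) = -8*asin(C1*exp(9*a/4))/9 + 8*pi/9
 v(a) = 8*asin(C1*exp(9*a/4))/9


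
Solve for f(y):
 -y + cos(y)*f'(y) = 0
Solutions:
 f(y) = C1 + Integral(y/cos(y), y)


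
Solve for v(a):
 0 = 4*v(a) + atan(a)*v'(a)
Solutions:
 v(a) = C1*exp(-4*Integral(1/atan(a), a))


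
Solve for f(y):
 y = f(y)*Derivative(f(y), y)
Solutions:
 f(y) = -sqrt(C1 + y^2)
 f(y) = sqrt(C1 + y^2)


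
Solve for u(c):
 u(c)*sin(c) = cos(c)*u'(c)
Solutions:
 u(c) = C1/cos(c)
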